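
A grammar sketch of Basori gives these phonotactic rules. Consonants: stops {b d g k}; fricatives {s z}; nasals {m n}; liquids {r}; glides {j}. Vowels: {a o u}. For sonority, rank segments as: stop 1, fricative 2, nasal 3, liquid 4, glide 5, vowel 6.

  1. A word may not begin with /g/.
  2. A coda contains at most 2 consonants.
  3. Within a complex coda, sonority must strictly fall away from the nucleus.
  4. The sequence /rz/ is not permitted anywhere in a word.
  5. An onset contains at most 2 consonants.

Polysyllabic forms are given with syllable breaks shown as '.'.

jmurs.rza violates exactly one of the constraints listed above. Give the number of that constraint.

jmurs.rza: contains banned sequence /rz/.
This is a violation of constraint 4: "The sequence /rz/ is not permitted anywhere in a word."
The remaining constraints (1, 2, 3, 5) are satisfied.

4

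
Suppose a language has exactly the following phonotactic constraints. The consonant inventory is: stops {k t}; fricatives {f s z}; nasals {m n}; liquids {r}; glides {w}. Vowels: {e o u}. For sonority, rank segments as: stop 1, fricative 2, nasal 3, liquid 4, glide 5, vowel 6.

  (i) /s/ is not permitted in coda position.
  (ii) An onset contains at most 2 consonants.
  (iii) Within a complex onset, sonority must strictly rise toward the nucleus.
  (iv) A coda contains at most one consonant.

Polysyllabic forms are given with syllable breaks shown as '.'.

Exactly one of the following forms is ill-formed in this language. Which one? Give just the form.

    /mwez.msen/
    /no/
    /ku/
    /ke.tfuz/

/mwez.msen/ — violates constraint (iii): syllable 2 onset /ms/: /m/ (nasal, 3) → /s/ (fricative, 2) does not rise → ill-formed
/no/ — σ1 onset /n/, coda /∅/ ok → well-formed
/ku/ — σ1 onset /k/, coda /∅/ ok → well-formed
/ke.tfuz/ — σ1 onset /k/, coda /∅/ ok; σ2 onset /tf/ (1→2 rises), coda /z/ ok → well-formed

/mwez.msen/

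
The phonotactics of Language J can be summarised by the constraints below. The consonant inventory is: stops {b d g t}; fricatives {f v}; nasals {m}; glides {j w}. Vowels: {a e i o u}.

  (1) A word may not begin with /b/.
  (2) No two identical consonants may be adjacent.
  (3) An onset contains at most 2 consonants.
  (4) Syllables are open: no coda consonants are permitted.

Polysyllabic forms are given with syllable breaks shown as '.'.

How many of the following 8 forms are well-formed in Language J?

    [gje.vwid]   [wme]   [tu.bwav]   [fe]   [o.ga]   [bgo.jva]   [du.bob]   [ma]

4

[gje.vwid] — violates constraint 4: syllable 2 coda /d/ has 1 consonant (> 0) → ill-formed
[wme] — σ1 onset /wm/ (2C), coda /∅/ ok → well-formed
[tu.bwav] — violates constraint 4: syllable 2 coda /v/ has 1 consonant (> 0) → ill-formed
[fe] — σ1 onset /f/, coda /∅/ ok → well-formed
[o.ga] — σ1 onset /∅/, coda /∅/ ok; σ2 onset /g/, coda /∅/ ok → well-formed
[bgo.jva] — violates constraint 1: word begins with /b/ → ill-formed
[du.bob] — violates constraint 4: syllable 2 coda /b/ has 1 consonant (> 0) → ill-formed
[ma] — σ1 onset /m/, coda /∅/ ok → well-formed
Well-formed: [wme], [fe], [o.ga], [ma] → 4.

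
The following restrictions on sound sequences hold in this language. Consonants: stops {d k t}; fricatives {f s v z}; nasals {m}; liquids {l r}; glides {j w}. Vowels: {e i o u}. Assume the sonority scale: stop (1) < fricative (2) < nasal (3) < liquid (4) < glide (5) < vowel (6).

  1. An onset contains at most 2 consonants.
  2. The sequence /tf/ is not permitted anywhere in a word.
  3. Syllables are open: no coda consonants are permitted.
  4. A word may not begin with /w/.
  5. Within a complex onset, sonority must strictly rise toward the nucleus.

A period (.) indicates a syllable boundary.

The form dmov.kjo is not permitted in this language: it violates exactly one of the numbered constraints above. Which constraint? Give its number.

dmov.kjo: syllable 1 coda /v/ has 1 consonant (> 0).
This is a violation of constraint 3: "Syllables are open: no coda consonants are permitted."
The remaining constraints (1, 2, 4, 5) are satisfied.

3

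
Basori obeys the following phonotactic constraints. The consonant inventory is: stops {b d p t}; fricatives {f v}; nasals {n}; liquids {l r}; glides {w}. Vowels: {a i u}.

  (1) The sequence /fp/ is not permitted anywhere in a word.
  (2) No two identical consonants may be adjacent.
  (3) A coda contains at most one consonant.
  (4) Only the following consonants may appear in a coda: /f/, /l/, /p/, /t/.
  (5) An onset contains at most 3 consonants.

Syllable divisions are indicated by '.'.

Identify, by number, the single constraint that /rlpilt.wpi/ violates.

3

/rlpilt.wpi/: syllable 1 coda /lt/ has 2 consonants (> 1).
This is a violation of constraint 3: "A coda contains at most one consonant."
The remaining constraints (1, 2, 4, 5) are satisfied.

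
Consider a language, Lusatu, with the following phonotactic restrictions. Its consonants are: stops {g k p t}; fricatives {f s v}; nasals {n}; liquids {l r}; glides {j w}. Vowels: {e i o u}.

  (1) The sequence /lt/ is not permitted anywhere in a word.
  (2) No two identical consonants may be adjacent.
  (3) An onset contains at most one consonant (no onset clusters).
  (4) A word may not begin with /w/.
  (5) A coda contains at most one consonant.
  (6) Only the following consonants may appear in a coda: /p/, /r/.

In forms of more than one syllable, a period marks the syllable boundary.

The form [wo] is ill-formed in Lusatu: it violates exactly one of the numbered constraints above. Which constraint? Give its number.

[wo]: word begins with /w/.
This is a violation of constraint 4: "A word may not begin with /w/."
The remaining constraints (1, 2, 3, 5, 6) are satisfied.

4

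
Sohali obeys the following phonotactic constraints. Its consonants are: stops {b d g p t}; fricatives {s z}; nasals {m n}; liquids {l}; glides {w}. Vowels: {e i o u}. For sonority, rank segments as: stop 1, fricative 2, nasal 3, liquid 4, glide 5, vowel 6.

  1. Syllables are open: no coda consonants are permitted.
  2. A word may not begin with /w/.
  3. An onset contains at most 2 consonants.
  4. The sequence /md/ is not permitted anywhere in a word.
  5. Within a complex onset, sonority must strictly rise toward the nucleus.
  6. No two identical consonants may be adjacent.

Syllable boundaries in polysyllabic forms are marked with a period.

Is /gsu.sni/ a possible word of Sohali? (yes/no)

yes

/gsu.sni/ — σ1 onset /gs/ (1→2 rises), coda /∅/ ok; σ2 onset /sn/ (2→3 rises), coda /∅/ ok → phonotactically legal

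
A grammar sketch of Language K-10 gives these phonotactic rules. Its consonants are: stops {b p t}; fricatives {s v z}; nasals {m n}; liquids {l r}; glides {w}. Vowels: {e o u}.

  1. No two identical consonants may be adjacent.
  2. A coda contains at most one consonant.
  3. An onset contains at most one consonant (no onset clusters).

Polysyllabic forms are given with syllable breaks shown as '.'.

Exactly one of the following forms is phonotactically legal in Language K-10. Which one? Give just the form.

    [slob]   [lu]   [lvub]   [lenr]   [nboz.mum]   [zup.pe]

[slob] — violates constraint 3: syllable 1 onset /sl/ has 2 consonants (> 1) → phonotactically illegal
[lu] — σ1 onset /l/, coda /∅/ ok → phonotactically legal
[lvub] — violates constraint 3: syllable 1 onset /lv/ has 2 consonants (> 1) → phonotactically illegal
[lenr] — violates constraint 2: syllable 1 coda /nr/ has 2 consonants (> 1) → phonotactically illegal
[nboz.mum] — violates constraint 3: syllable 1 onset /nb/ has 2 consonants (> 1) → phonotactically illegal
[zup.pe] — violates constraint 1: adjacent identical consonants /pp/ → phonotactically illegal

[lu]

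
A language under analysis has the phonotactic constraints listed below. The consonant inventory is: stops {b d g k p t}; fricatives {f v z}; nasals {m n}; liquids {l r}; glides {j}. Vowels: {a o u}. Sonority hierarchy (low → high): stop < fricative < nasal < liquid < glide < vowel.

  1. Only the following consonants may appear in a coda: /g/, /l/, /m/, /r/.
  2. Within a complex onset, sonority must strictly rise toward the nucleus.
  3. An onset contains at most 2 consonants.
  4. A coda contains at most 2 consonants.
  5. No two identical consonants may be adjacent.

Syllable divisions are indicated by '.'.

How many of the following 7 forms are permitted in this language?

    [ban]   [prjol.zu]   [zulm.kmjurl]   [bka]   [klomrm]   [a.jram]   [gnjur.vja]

0

[ban] — violates constraint 1: syllable 1 coda contains /n/, which is not a licensed coda consonant → not permitted
[prjol.zu] — violates constraint 3: syllable 1 onset /prj/ has 3 consonants (> 2) → not permitted
[zulm.kmjurl] — violates constraint 3: syllable 2 onset /kmj/ has 3 consonants (> 2) → not permitted
[bka] — violates constraint 2: syllable 1 onset /bk/: /b/ (stop, 1) → /k/ (stop, 1) does not rise → not permitted
[klomrm] — violates constraint 4: syllable 1 coda /mrm/ has 3 consonants (> 2) → not permitted
[a.jram] — violates constraint 2: syllable 2 onset /jr/: /j/ (glide, 5) → /r/ (liquid, 4) does not rise → not permitted
[gnjur.vja] — violates constraint 3: syllable 1 onset /gnj/ has 3 consonants (> 2) → not permitted
No form is permitted → 0.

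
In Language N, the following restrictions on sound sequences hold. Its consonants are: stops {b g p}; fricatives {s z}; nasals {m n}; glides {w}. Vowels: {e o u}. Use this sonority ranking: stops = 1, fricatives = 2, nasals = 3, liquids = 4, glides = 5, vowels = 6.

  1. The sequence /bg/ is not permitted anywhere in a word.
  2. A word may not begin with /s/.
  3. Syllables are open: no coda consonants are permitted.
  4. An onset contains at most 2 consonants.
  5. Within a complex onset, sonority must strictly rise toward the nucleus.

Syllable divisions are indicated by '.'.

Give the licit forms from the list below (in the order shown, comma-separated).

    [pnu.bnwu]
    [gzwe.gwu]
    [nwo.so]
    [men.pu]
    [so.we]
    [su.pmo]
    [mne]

[nwo.so]

[pnu.bnwu] — violates constraint 4: syllable 2 onset /bnw/ has 3 consonants (> 2) → illicit
[gzwe.gwu] — violates constraint 4: syllable 1 onset /gzw/ has 3 consonants (> 2) → illicit
[nwo.so] — σ1 onset /nw/ (3→5 rises), coda /∅/ ok; σ2 onset /s/, coda /∅/ ok → licit
[men.pu] — violates constraint 3: syllable 1 coda /n/ has 1 consonant (> 0) → illicit
[so.we] — violates constraint 2: word begins with /s/ → illicit
[su.pmo] — violates constraint 2: word begins with /s/ → illicit
[mne] — violates constraint 5: syllable 1 onset /mn/: /m/ (nasal, 3) → /n/ (nasal, 3) does not rise → illicit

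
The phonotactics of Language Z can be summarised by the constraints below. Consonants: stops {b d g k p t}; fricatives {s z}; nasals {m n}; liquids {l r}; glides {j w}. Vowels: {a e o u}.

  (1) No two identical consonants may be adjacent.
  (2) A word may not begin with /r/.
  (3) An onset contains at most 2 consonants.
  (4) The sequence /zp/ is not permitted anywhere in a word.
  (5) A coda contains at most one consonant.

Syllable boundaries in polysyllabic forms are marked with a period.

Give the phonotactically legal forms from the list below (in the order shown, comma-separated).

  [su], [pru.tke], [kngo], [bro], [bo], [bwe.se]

[su] — σ1 onset /s/, coda /∅/ ok → phonotactically legal
[pru.tke] — σ1 onset /pr/ (2C), coda /∅/ ok; σ2 onset /tk/ (2C), coda /∅/ ok → phonotactically legal
[kngo] — violates constraint 3: syllable 1 onset /kng/ has 3 consonants (> 2) → phonotactically illegal
[bro] — σ1 onset /br/ (2C), coda /∅/ ok → phonotactically legal
[bo] — σ1 onset /b/, coda /∅/ ok → phonotactically legal
[bwe.se] — σ1 onset /bw/ (2C), coda /∅/ ok; σ2 onset /s/, coda /∅/ ok → phonotactically legal

[su], [pru.tke], [bro], [bo], [bwe.se]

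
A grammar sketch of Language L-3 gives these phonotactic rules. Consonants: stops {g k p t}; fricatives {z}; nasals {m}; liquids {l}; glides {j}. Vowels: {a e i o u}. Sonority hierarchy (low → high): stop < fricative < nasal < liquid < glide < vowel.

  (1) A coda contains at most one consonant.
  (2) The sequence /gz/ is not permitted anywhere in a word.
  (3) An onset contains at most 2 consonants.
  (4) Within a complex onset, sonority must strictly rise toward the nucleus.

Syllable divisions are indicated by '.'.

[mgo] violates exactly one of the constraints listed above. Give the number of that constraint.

[mgo]: syllable 1 onset /mg/: /m/ (nasal, 3) → /g/ (stop, 1) does not rise.
This is a violation of constraint 4: "Within a complex onset, sonority must strictly rise toward the nucleus."
The remaining constraints (1, 2, 3) are satisfied.

4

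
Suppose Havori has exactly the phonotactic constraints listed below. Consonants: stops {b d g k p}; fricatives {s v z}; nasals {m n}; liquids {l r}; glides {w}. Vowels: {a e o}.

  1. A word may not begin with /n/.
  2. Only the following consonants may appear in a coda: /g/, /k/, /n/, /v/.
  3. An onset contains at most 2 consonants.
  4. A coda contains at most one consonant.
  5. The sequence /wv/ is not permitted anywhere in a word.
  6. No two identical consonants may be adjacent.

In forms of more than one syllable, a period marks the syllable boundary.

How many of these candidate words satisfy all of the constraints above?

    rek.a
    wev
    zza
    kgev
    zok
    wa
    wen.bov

rek.a — σ1 onset /r/, coda /k/ ok; σ2 onset /∅/, coda /∅/ ok → permitted
wev — σ1 onset /w/, coda /v/ ok → permitted
zza — violates constraint 6: adjacent identical consonants /zz/ → not permitted
kgev — σ1 onset /kg/ (2C), coda /v/ ok → permitted
zok — σ1 onset /z/, coda /k/ ok → permitted
wa — σ1 onset /w/, coda /∅/ ok → permitted
wen.bov — σ1 onset /w/, coda /n/ ok; σ2 onset /b/, coda /v/ ok → permitted
Permitted: rek.a, wev, kgev, zok, wa, wen.bov → 6.

6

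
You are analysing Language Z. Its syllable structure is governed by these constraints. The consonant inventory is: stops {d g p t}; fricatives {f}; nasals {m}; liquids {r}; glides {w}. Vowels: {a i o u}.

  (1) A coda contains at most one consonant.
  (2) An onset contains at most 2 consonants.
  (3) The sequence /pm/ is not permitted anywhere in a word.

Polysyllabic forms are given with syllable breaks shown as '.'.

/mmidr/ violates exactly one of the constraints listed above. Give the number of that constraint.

/mmidr/: syllable 1 coda /dr/ has 2 consonants (> 1).
This is a violation of constraint 1: "A coda contains at most one consonant."
The remaining constraints (2, 3) are satisfied.

1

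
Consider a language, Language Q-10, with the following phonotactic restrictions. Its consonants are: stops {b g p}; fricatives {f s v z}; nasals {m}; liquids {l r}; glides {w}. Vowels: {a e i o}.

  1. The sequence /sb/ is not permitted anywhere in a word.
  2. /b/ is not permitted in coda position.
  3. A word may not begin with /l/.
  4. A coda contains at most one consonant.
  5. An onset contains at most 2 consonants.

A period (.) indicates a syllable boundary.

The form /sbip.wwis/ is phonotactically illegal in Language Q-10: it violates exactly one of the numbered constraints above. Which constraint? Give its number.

/sbip.wwis/: contains banned sequence /sb/.
This is a violation of constraint 1: "The sequence /sb/ is not permitted anywhere in a word."
The remaining constraints (2, 3, 4, 5) are satisfied.

1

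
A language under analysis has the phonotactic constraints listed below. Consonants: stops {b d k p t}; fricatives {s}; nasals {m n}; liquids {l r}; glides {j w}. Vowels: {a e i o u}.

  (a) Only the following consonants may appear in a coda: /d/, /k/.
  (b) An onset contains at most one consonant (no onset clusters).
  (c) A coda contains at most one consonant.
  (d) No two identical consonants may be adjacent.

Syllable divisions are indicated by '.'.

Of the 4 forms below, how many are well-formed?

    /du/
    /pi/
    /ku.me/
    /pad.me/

4

/du/ — σ1 onset /d/, coda /∅/ ok → well-formed
/pi/ — σ1 onset /p/, coda /∅/ ok → well-formed
/ku.me/ — σ1 onset /k/, coda /∅/ ok; σ2 onset /m/, coda /∅/ ok → well-formed
/pad.me/ — σ1 onset /p/, coda /d/ ok; σ2 onset /m/, coda /∅/ ok → well-formed
Well-formed: /du/, /pi/, /ku.me/, /pad.me/ → 4.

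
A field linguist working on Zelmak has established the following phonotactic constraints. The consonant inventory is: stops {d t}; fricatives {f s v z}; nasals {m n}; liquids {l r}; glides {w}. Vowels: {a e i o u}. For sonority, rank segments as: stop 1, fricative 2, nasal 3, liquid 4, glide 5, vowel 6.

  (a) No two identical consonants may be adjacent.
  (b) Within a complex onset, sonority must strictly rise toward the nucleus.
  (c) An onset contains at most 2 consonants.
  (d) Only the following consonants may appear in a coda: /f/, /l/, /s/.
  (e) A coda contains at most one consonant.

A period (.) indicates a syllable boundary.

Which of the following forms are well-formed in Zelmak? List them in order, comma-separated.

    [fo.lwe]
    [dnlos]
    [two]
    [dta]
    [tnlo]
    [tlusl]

[fo.lwe] — σ1 onset /f/, coda /∅/ ok; σ2 onset /lw/ (4→5 rises), coda /∅/ ok → well-formed
[dnlos] — violates constraint (c): syllable 1 onset /dnl/ has 3 consonants (> 2) → ill-formed
[two] — σ1 onset /tw/ (1→5 rises), coda /∅/ ok → well-formed
[dta] — violates constraint (b): syllable 1 onset /dt/: /d/ (stop, 1) → /t/ (stop, 1) does not rise → ill-formed
[tnlo] — violates constraint (c): syllable 1 onset /tnl/ has 3 consonants (> 2) → ill-formed
[tlusl] — violates constraint (e): syllable 1 coda /sl/ has 2 consonants (> 1) → ill-formed

[fo.lwe], [two]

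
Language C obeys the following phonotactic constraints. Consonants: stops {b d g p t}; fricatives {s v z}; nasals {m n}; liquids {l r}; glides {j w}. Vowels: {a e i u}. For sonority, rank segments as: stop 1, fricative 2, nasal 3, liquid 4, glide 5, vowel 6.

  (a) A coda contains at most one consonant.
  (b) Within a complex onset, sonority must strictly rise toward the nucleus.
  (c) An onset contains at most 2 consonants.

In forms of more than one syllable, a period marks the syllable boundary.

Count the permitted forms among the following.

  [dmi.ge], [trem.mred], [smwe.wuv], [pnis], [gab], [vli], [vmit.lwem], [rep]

7

[dmi.ge] — σ1 onset /dm/ (1→3 rises), coda /∅/ ok; σ2 onset /g/, coda /∅/ ok → permitted
[trem.mred] — σ1 onset /tr/ (1→4 rises), coda /m/ ok; σ2 onset /mr/ (3→4 rises), coda /d/ ok → permitted
[smwe.wuv] — violates constraint (c): syllable 1 onset /smw/ has 3 consonants (> 2) → not permitted
[pnis] — σ1 onset /pn/ (1→3 rises), coda /s/ ok → permitted
[gab] — σ1 onset /g/, coda /b/ ok → permitted
[vli] — σ1 onset /vl/ (2→4 rises), coda /∅/ ok → permitted
[vmit.lwem] — σ1 onset /vm/ (2→3 rises), coda /t/ ok; σ2 onset /lw/ (4→5 rises), coda /m/ ok → permitted
[rep] — σ1 onset /r/, coda /p/ ok → permitted
Permitted: [dmi.ge], [trem.mred], [pnis], [gab], [vli], [vmit.lwem], [rep] → 7.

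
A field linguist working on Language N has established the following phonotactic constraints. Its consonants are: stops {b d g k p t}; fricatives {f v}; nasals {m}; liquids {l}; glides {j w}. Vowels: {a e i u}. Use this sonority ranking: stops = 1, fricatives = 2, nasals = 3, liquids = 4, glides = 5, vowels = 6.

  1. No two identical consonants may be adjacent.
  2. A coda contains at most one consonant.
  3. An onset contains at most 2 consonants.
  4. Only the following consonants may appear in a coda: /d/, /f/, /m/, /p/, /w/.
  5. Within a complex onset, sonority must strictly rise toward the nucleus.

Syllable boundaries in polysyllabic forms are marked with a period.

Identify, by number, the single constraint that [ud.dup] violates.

[ud.dup]: adjacent identical consonants /dd/.
This is a violation of constraint 1: "No two identical consonants may be adjacent."
The remaining constraints (2, 3, 4, 5) are satisfied.

1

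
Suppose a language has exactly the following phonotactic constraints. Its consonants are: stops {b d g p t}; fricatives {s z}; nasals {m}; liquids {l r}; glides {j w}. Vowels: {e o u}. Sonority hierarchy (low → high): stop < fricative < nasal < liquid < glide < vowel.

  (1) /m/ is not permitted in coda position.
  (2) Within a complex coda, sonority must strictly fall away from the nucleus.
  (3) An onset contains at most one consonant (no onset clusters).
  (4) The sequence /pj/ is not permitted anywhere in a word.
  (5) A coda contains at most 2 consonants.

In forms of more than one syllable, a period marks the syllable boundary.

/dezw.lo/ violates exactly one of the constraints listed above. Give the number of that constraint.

/dezw.lo/: syllable 1 coda /zw/: /z/ (fricative, 2) → /w/ (glide, 5) does not fall.
This is a violation of constraint 2: "Within a complex coda, sonority must strictly fall away from the nucleus."
The remaining constraints (1, 3, 4, 5) are satisfied.

2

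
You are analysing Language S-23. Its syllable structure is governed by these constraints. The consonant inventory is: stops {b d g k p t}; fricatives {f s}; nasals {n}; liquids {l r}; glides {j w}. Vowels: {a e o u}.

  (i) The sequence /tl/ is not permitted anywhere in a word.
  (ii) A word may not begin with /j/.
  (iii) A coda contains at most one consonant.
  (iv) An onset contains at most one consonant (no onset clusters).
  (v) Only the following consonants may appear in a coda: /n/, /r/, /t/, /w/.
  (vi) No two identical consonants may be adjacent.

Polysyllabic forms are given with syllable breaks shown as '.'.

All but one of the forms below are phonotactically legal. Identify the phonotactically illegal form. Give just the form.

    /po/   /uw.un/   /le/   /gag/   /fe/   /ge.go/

/po/ — σ1 onset /p/, coda /∅/ ok → phonotactically legal
/uw.un/ — σ1 onset /∅/, coda /w/ ok; σ2 onset /∅/, coda /n/ ok → phonotactically legal
/le/ — σ1 onset /l/, coda /∅/ ok → phonotactically legal
/gag/ — violates constraint (v): syllable 1 coda contains /g/, which is not a licensed coda consonant → phonotactically illegal
/fe/ — σ1 onset /f/, coda /∅/ ok → phonotactically legal
/ge.go/ — σ1 onset /g/, coda /∅/ ok; σ2 onset /g/, coda /∅/ ok → phonotactically legal

/gag/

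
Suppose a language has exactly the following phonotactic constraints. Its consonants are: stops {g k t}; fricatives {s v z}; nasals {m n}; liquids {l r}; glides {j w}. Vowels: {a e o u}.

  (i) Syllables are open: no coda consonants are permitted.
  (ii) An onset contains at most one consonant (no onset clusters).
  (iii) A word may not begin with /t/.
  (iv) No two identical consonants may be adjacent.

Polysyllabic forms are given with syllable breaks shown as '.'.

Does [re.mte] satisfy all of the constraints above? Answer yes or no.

no

[re.mte] — violates constraint (ii): syllable 2 onset /mt/ has 2 consonants (> 1) → illicit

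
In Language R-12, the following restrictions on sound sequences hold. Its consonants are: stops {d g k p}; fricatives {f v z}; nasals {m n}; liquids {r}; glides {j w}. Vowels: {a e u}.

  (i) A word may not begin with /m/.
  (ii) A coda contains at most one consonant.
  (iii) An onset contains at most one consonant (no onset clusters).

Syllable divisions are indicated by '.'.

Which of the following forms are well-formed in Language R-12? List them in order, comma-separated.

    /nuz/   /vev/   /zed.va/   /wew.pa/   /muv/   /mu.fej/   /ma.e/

/nuz/ — σ1 onset /n/, coda /z/ ok → well-formed
/vev/ — σ1 onset /v/, coda /v/ ok → well-formed
/zed.va/ — σ1 onset /z/, coda /d/ ok; σ2 onset /v/, coda /∅/ ok → well-formed
/wew.pa/ — σ1 onset /w/, coda /w/ ok; σ2 onset /p/, coda /∅/ ok → well-formed
/muv/ — violates constraint (i): word begins with /m/ → ill-formed
/mu.fej/ — violates constraint (i): word begins with /m/ → ill-formed
/ma.e/ — violates constraint (i): word begins with /m/ → ill-formed

/nuz/, /vev/, /zed.va/, /wew.pa/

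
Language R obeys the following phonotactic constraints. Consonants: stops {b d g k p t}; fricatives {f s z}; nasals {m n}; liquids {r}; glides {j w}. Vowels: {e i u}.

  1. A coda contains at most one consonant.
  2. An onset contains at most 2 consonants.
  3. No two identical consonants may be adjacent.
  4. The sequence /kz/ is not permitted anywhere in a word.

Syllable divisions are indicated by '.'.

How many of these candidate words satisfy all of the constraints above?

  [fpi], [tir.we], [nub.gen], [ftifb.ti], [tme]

4

[fpi] — σ1 onset /fp/ (2C), coda /∅/ ok → well-formed
[tir.we] — σ1 onset /t/, coda /r/ ok; σ2 onset /w/, coda /∅/ ok → well-formed
[nub.gen] — σ1 onset /n/, coda /b/ ok; σ2 onset /g/, coda /n/ ok → well-formed
[ftifb.ti] — violates constraint 1: syllable 1 coda /fb/ has 2 consonants (> 1) → ill-formed
[tme] — σ1 onset /tm/ (2C), coda /∅/ ok → well-formed
Well-formed: [fpi], [tir.we], [nub.gen], [tme] → 4.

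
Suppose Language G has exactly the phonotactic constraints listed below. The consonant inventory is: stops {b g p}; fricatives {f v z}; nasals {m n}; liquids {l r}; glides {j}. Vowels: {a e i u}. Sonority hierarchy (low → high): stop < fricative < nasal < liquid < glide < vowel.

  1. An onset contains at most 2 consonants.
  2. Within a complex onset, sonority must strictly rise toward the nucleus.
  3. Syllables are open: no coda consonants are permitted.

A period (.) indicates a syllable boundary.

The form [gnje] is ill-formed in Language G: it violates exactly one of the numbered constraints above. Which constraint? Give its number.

1

[gnje]: syllable 1 onset /gnj/ has 3 consonants (> 2).
This is a violation of constraint 1: "An onset contains at most 2 consonants."
The remaining constraints (2, 3) are satisfied.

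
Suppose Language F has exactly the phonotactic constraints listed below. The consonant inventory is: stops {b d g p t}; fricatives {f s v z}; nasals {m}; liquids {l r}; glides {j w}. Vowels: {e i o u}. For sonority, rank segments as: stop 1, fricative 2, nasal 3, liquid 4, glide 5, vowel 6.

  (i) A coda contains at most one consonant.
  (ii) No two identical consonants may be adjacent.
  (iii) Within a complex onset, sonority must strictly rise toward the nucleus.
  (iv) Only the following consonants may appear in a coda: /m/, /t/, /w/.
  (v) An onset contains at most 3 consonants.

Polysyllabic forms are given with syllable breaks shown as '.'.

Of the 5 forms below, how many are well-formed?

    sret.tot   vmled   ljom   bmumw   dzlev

1

sret.tot — violates constraint (ii): adjacent identical consonants /tt/ → ill-formed
vmled — violates constraint (iv): syllable 1 coda contains /d/, which is not a licensed coda consonant → ill-formed
ljom — σ1 onset /lj/ (4→5 rises), coda /m/ ok → well-formed
bmumw — violates constraint (i): syllable 1 coda /mw/ has 2 consonants (> 1) → ill-formed
dzlev — violates constraint (iv): syllable 1 coda contains /v/, which is not a licensed coda consonant → ill-formed
Well-formed: ljom → 1.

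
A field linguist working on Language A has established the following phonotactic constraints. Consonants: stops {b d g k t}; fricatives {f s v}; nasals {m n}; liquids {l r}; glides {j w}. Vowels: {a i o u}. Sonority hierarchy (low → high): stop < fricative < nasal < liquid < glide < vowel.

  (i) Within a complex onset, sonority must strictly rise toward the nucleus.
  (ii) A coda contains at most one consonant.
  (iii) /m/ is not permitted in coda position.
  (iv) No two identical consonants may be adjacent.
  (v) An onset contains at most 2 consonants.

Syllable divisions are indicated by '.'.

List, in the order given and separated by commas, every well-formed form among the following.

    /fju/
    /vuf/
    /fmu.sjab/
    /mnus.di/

/fju/ — σ1 onset /fj/ (2→5 rises), coda /∅/ ok → well-formed
/vuf/ — σ1 onset /v/, coda /f/ ok → well-formed
/fmu.sjab/ — σ1 onset /fm/ (2→3 rises), coda /∅/ ok; σ2 onset /sj/ (2→5 rises), coda /b/ ok → well-formed
/mnus.di/ — violates constraint (i): syllable 1 onset /mn/: /m/ (nasal, 3) → /n/ (nasal, 3) does not rise → ill-formed

/fju/, /vuf/, /fmu.sjab/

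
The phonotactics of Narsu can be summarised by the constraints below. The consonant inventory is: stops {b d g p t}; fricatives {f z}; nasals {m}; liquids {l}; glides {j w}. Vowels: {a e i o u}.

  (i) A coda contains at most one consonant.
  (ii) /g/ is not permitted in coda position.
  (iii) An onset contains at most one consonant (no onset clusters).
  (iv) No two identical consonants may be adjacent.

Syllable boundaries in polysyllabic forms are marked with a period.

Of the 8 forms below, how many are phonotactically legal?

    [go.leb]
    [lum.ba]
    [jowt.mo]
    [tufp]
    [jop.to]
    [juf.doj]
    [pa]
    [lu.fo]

[go.leb] — σ1 onset /g/, coda /∅/ ok; σ2 onset /l/, coda /b/ ok → phonotactically legal
[lum.ba] — σ1 onset /l/, coda /m/ ok; σ2 onset /b/, coda /∅/ ok → phonotactically legal
[jowt.mo] — violates constraint (i): syllable 1 coda /wt/ has 2 consonants (> 1) → phonotactically illegal
[tufp] — violates constraint (i): syllable 1 coda /fp/ has 2 consonants (> 1) → phonotactically illegal
[jop.to] — σ1 onset /j/, coda /p/ ok; σ2 onset /t/, coda /∅/ ok → phonotactically legal
[juf.doj] — σ1 onset /j/, coda /f/ ok; σ2 onset /d/, coda /j/ ok → phonotactically legal
[pa] — σ1 onset /p/, coda /∅/ ok → phonotactically legal
[lu.fo] — σ1 onset /l/, coda /∅/ ok; σ2 onset /f/, coda /∅/ ok → phonotactically legal
Phonotactically legal: [go.leb], [lum.ba], [jop.to], [juf.doj], [pa], [lu.fo] → 6.

6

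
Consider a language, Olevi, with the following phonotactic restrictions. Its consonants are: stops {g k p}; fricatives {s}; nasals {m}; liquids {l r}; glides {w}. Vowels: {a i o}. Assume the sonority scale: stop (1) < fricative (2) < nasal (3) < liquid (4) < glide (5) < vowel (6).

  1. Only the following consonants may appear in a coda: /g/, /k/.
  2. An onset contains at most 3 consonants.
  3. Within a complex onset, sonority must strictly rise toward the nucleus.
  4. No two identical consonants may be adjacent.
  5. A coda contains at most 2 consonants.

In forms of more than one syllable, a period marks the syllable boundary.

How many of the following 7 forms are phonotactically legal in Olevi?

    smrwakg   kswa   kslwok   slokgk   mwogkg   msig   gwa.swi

2

smrwakg — violates constraint 2: syllable 1 onset /smrw/ has 4 consonants (> 3) → phonotactically illegal
kswa — σ1 onset /ksw/ (1→2→5 rises), coda /∅/ ok → phonotactically legal
kslwok — violates constraint 2: syllable 1 onset /kslw/ has 4 consonants (> 3) → phonotactically illegal
slokgk — violates constraint 5: syllable 1 coda /kgk/ has 3 consonants (> 2) → phonotactically illegal
mwogkg — violates constraint 5: syllable 1 coda /gkg/ has 3 consonants (> 2) → phonotactically illegal
msig — violates constraint 3: syllable 1 onset /ms/: /m/ (nasal, 3) → /s/ (fricative, 2) does not rise → phonotactically illegal
gwa.swi — σ1 onset /gw/ (1→5 rises), coda /∅/ ok; σ2 onset /sw/ (2→5 rises), coda /∅/ ok → phonotactically legal
Phonotactically legal: kswa, gwa.swi → 2.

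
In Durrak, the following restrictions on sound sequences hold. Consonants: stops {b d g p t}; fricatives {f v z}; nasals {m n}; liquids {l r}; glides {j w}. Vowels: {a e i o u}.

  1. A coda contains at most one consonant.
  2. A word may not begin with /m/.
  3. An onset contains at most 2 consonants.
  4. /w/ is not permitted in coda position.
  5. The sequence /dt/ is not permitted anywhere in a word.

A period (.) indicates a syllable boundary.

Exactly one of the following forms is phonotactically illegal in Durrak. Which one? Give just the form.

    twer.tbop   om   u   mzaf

mzaf

twer.tbop — σ1 onset /tw/ (2C), coda /r/ ok; σ2 onset /tb/ (2C), coda /p/ ok → phonotactically legal
om — σ1 onset /∅/, coda /m/ ok → phonotactically legal
u — σ1 onset /∅/, coda /∅/ ok → phonotactically legal
mzaf — violates constraint 2: word begins with /m/ → phonotactically illegal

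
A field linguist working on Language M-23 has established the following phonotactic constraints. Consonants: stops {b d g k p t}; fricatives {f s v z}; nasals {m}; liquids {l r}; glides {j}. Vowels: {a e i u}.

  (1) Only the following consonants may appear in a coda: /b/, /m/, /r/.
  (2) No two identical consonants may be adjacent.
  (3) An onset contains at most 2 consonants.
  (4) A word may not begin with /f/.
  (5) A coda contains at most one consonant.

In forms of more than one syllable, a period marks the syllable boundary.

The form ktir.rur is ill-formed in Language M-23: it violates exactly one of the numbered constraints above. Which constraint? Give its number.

2

ktir.rur: adjacent identical consonants /rr/.
This is a violation of constraint 2: "No two identical consonants may be adjacent."
The remaining constraints (1, 3, 4, 5) are satisfied.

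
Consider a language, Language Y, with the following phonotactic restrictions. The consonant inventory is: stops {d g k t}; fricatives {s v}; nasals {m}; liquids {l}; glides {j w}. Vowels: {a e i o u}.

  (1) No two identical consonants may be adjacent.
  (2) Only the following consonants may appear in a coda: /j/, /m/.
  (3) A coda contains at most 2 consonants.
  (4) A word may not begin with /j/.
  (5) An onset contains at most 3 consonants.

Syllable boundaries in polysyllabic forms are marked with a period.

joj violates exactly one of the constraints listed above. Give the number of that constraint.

4

joj: word begins with /j/.
This is a violation of constraint 4: "A word may not begin with /j/."
The remaining constraints (1, 2, 3, 5) are satisfied.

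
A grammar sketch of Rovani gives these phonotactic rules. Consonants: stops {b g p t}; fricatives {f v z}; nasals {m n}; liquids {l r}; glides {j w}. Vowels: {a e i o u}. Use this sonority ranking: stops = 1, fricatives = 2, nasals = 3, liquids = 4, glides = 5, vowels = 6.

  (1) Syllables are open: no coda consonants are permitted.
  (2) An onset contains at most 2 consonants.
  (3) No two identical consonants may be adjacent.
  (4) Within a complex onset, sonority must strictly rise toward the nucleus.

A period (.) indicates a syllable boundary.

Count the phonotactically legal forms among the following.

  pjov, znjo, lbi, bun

0

pjov — violates constraint 1: syllable 1 coda /v/ has 1 consonant (> 0) → phonotactically illegal
znjo — violates constraint 2: syllable 1 onset /znj/ has 3 consonants (> 2) → phonotactically illegal
lbi — violates constraint 4: syllable 1 onset /lb/: /l/ (liquid, 4) → /b/ (stop, 1) does not rise → phonotactically illegal
bun — violates constraint 1: syllable 1 coda /n/ has 1 consonant (> 0) → phonotactically illegal
No form is phonotactically legal → 0.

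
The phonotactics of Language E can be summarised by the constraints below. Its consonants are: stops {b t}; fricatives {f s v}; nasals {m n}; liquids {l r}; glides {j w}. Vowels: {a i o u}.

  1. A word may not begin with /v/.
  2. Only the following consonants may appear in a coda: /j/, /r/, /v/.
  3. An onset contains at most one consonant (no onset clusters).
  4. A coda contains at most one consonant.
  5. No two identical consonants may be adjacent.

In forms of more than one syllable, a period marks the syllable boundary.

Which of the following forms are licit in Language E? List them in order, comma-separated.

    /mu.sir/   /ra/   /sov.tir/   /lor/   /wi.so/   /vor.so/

/mu.sir/ — σ1 onset /m/, coda /∅/ ok; σ2 onset /s/, coda /r/ ok → licit
/ra/ — σ1 onset /r/, coda /∅/ ok → licit
/sov.tir/ — σ1 onset /s/, coda /v/ ok; σ2 onset /t/, coda /r/ ok → licit
/lor/ — σ1 onset /l/, coda /r/ ok → licit
/wi.so/ — σ1 onset /w/, coda /∅/ ok; σ2 onset /s/, coda /∅/ ok → licit
/vor.so/ — violates constraint 1: word begins with /v/ → illicit

/mu.sir/, /ra/, /sov.tir/, /lor/, /wi.so/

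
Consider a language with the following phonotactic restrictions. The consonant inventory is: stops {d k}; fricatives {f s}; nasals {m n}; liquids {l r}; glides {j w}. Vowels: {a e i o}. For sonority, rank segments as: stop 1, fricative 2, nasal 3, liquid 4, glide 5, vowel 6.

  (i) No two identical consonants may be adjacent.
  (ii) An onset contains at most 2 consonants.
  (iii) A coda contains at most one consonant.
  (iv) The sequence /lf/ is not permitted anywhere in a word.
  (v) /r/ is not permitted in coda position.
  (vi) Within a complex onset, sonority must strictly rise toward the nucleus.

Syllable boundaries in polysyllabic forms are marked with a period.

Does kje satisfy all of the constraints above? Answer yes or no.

kje — σ1 onset /kj/ (1→5 rises), coda /∅/ ok → licit

yes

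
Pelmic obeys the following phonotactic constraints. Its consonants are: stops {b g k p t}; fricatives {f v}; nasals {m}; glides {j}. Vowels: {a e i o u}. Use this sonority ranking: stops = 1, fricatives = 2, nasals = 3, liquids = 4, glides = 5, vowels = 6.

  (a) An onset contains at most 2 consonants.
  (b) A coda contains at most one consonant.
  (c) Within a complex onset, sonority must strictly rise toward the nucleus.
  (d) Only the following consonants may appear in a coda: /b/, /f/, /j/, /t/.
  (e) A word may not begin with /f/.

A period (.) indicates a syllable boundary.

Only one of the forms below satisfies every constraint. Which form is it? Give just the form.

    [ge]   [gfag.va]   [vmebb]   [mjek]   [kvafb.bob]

[ge]

[ge] — σ1 onset /g/, coda /∅/ ok → phonotactically legal
[gfag.va] — violates constraint (d): syllable 1 coda contains /g/, which is not a licensed coda consonant → phonotactically illegal
[vmebb] — violates constraint (b): syllable 1 coda /bb/ has 2 consonants (> 1) → phonotactically illegal
[mjek] — violates constraint (d): syllable 1 coda contains /k/, which is not a licensed coda consonant → phonotactically illegal
[kvafb.bob] — violates constraint (b): syllable 1 coda /fb/ has 2 consonants (> 1) → phonotactically illegal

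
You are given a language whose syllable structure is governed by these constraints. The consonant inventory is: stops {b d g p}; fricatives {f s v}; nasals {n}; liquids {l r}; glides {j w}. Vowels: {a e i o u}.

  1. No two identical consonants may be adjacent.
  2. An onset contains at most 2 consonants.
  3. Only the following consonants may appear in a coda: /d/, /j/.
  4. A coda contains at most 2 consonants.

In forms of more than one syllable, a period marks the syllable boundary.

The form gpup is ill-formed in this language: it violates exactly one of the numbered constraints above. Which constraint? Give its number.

gpup: syllable 1 coda contains /p/, which is not a licensed coda consonant.
This is a violation of constraint 3: "Only the following consonants may appear in a coda: /d/, /j/."
The remaining constraints (1, 2, 4) are satisfied.

3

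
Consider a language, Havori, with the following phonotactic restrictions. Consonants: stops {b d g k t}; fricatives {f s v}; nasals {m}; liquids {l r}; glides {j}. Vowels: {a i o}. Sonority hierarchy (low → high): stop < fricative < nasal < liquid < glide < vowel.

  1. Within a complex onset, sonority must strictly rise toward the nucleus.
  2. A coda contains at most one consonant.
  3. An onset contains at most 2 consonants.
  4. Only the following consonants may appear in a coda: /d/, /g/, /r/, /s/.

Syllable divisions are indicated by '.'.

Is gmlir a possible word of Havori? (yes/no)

no

gmlir — violates constraint 3: syllable 1 onset /gml/ has 3 consonants (> 2) → not permitted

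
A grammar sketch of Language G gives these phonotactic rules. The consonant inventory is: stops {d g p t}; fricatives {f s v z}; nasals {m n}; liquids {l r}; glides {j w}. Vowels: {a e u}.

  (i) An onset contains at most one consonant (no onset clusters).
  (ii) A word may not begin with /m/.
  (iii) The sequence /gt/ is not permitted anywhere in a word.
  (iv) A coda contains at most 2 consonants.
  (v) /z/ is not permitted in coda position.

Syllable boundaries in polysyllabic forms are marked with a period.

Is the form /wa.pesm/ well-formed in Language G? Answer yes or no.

/wa.pesm/ — σ1 onset /w/, coda /∅/ ok; σ2 onset /p/, coda /sm/ (2C) ok → well-formed

yes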